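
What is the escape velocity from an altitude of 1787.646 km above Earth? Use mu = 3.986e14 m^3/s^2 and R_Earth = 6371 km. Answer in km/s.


r = 6371.0 + 1787.646 = 8158.6460 km = 8.158646e+06 m
v_esc = sqrt(2*mu/r) = sqrt(2*3.986e14 / 8.158646e+06)
v_esc = 9884.9528 m/s = 9.8850 km/s

9.8850 km/s


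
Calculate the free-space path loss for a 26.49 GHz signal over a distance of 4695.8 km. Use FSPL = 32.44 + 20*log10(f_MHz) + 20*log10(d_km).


f = 26.49 GHz = 26490.0000 MHz
d = 4695.8 km
FSPL = 32.44 + 20*log10(26490.0000) + 20*log10(4695.8)
FSPL = 32.44 + 88.4616 + 73.4342
FSPL = 194.3358 dB

194.3358 dB


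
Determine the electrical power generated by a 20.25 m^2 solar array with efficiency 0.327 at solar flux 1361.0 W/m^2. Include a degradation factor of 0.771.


P = area * eta * S * degradation
P = 20.25 * 0.327 * 1361.0 * 0.771
P = 6948.4075 W

6948.4075 W


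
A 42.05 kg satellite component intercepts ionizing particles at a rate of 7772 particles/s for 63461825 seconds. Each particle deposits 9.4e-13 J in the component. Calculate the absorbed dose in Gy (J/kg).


Total energy deposited = rate * time * E_per
  = 7772 * 63461825 * 9.4e-13 = 0.4636318 J
Dose = E_total / mass = 0.4636318 / 42.05
Dose = 0.01102573 Gy

0.0110 Gy


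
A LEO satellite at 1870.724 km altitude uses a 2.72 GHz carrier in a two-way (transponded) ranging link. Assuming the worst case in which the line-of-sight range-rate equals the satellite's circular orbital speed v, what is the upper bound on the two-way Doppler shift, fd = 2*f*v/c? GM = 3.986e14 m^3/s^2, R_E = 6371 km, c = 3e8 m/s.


r = 8.241724e+06 m
v = sqrt(mu/r) = 6954.3992 m/s (worst-case radial velocity)
f = 2.72 GHz = 2.72e+09 Hz
fd = 2*f*v/c = 2*2.72e+09*6954.3992/3.0e+08
fd = 126106.4380 Hz

126106.4380 Hz


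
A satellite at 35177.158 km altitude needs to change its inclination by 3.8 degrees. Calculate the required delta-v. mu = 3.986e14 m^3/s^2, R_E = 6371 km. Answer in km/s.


r = 41548.1580 km = 4.1548158e+07 m
V = sqrt(mu/r) = 3097.3677 m/s
di = 3.8 deg = 0.06632251 rad
dV = 2*V*sin(di/2) = 2*3097.3677*sin(0.03316126)
dV = 205.3876 m/s = 0.2053876 km/s

0.2054 km/s


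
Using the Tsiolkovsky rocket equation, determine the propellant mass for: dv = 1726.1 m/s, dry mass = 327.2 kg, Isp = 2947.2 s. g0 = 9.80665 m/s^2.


ve = Isp * g0 = 2947.2 * 9.80665 = 28902.158880 m/s
mass ratio = exp(dv/ve) = exp(1726.1/28902.158880) = 1.06154159
m_prop = m_dry * (mr - 1) = 327.2 * (1.06154159 - 1)
m_prop = 20.1364 kg

20.1364 kg


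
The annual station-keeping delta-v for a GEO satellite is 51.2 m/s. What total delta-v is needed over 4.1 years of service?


dV = rate * years = 51.2 * 4.1
dV = 209.9200 m/s

209.9200 m/s


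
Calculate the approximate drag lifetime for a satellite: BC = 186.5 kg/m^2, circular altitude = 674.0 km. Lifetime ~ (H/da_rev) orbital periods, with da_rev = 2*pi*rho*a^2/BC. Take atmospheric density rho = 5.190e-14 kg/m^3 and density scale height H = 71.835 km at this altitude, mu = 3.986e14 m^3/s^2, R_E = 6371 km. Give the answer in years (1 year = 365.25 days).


a = R_E + alt = 7045.0000 km = 7.045e+06 m
da_rev = 2*pi*rho*a^2/BC = 2*pi*5.190e-14*(7.045e+06)^2/186.5 = 0.0867821459 m per revolution
N = H/da_rev = 71835.0000 m / 0.0867821459 m = 827762.4303 revolutions
P = 2*pi*sqrt(a^3/mu) = 5884.8137 s
lifetime = N*P = 827762.4303 * 5884.8137 = 4.8712277e+09 s = 56379.9500 days
years = 56379.9500 / 365.25 = 154.3599 years

154.3599 years


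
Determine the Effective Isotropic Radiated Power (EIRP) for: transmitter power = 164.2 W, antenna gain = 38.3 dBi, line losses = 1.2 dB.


Pt = 164.2 W = 22.1537 dBW
EIRP = Pt_dBW + Gt - losses = 22.1537 + 38.3 - 1.2 = 59.2537 dBW

59.2537 dBW


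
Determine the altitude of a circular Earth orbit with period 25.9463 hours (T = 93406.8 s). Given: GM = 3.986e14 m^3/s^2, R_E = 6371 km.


T = 93406.8 s
r = (mu*T^2/(4*pi^2))^(1/3) = (3.986e14 * 93406.8^2 / (4*pi^2))^(1/3)
r = 4.4495031e+07 m = 44495.0312 km
alt = r - R_E = 44495.0312 - 6371 = 38124.0312 km

38124.0312 km


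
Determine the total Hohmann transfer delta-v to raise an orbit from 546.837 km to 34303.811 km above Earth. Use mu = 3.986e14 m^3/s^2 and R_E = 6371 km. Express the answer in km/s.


r1 = 6917.8370 km = 6.917837e+06 m
r2 = 40674.8110 km = 4.0674811e+07 m
dv1 = sqrt(mu/r1)*(sqrt(2*r2/(r1+r2)) - 1) = 2333.3753 m/s
dv2 = sqrt(mu/r2)*(1 - sqrt(2*r1/(r1+r2))) = 1442.5848 m/s
total dv = |dv1| + |dv2| = 2333.3753 + 1442.5848 = 3775.9601 m/s = 3.7760 km/s

3.7760 km/s


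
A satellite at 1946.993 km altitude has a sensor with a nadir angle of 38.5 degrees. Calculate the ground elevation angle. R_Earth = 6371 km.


r = R_E + alt = 8317.9930 km
Law of sines in the satellite / Earth-center / ground-point triangle:
  sin(nadir)/R_E = sin(90 + el)/r  =>  cos(el) = (r/R_E)*sin(nadir)
cos(el) = (8317.9930 / 6371.0000) * sin(38.5 deg) = 0.8127566
el = arccos(0.8127566) = 35.6339 deg
(Earth-central angle = 90 - nadir - el = 15.8661 deg)

35.6339 degrees


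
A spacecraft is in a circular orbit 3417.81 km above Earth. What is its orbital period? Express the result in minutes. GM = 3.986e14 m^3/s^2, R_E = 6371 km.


r = 9788.8100 km = 9.78881e+06 m
T = 2*pi*sqrt(r^3/mu) = 2*pi*sqrt(9.3797162e+20 / 3.986e14)
T = 9638.4249 s = 160.6404 min

160.6404 minutes


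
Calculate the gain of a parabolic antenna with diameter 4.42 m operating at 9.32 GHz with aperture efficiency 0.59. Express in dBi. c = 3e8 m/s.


lambda = c/f = 3e8 / 9.32e+09 = 0.03218884 m
G = eta*(pi*D/lambda)^2 = 0.59*(pi*4.42/0.03218884)^2
G = 109795.7706 (linear)
G = 10*log10(109795.7706) = 50.4059 dBi

50.4059 dBi


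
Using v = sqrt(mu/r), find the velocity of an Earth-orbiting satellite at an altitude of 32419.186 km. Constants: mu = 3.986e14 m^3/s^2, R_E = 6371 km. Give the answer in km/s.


r = R_E + alt = 6371.0 + 32419.186 = 38790.1860 km = 3.8790186e+07 m
v = sqrt(mu/r) = sqrt(3.986e14 / 3.8790186e+07) = 3205.5881 m/s = 3.2056 km/s

3.2056 km/s


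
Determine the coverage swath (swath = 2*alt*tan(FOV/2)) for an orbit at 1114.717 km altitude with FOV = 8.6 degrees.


FOV = 8.6 deg = 0.1500983 rad
swath = 2 * alt * tan(FOV/2) = 2 * 1114.717 * tan(0.07504916)
swath = 2 * 1114.717 * 0.07519038
swath = 167.6320 km

167.6320 km


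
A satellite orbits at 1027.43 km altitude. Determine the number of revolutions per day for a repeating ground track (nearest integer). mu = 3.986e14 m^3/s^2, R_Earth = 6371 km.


r = 7.39843e+06 m
T = 2*pi*sqrt(r^3/mu) = 6333.1617 s = 105.5527 min
revs/day = 1440 / 105.5527 = 13.6425
Rounded: 14 revolutions per day

14 revolutions per day


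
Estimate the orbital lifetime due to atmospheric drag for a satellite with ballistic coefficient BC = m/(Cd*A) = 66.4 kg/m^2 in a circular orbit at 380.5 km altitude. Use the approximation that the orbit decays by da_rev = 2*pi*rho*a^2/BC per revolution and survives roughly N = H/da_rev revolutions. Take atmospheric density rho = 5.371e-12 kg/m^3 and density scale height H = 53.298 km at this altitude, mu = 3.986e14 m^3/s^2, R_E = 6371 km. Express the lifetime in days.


a = R_E + alt = 6751.5000 km = 6.7515e+06 m
da_rev = 2*pi*rho*a^2/BC = 2*pi*5.371e-12*(6.7515e+06)^2/66.4 = 23.166877 m per revolution
N = H/da_rev = 53298.0000 m / 23.166877 m = 2300.6122 revolutions
P = 2*pi*sqrt(a^3/mu) = 5520.9222 s
lifetime = N*P = 2300.6122 * 5520.9222 = 1.2701501e+07 s = 147.0081 days

147.0081 days


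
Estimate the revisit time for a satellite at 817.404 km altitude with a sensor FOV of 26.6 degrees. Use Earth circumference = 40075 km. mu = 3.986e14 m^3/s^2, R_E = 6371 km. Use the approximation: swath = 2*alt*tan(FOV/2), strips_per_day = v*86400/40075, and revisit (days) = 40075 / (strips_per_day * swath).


swath = 2*817.404*tan(0.2321288) = 386.4522 km
v = sqrt(mu/r) = 7446.5037 m/s = 7.4465 km/s
strips/day = v*86400/40075 = 7.4465*86400/40075 = 16.0543
coverage/day = strips * swath = 16.0543 * 386.4522 = 6204.2379 km
revisit = 40075 / 6204.2379 = 6.4593 days

6.4593 days


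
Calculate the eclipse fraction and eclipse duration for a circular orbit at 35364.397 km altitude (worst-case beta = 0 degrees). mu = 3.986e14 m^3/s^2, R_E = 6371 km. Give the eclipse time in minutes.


r = 41735.3970 km
T = 1414.2194 min
Eclipse fraction = arcsin(R_E/r)/pi = arcsin(6371.0000/41735.3970)/pi
= arcsin(0.1526522)/pi = 0.04878143
Eclipse duration = 0.04878143 * 1414.2194 = 68.9876 min

68.9876 minutes


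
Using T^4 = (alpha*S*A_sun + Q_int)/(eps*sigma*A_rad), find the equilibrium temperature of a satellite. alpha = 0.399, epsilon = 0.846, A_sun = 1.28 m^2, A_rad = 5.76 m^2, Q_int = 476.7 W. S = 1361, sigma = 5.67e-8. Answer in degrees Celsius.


Numerator = alpha*S*A_sun + Q_int = 0.399*1361*1.28 + 476.7 = 1171.7899 W
Denominator = eps*sigma*A_rad = 0.846*5.67e-8*5.76 = 2.7629683e-07 W/K^4
T^4 = 4.2410545e+09 K^4
T = 255.1928 K = -17.9572 C

-17.9572 degrees Celsius


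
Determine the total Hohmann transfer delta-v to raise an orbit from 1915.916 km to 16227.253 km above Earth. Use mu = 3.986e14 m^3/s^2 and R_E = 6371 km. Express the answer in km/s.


r1 = 8286.9160 km = 8.286916e+06 m
r2 = 22598.2530 km = 2.2598253e+07 m
dv1 = sqrt(mu/r1)*(sqrt(2*r2/(r1+r2)) - 1) = 1454.3510 m/s
dv2 = sqrt(mu/r2)*(1 - sqrt(2*r1/(r1+r2))) = 1123.2489 m/s
total dv = |dv1| + |dv2| = 1454.3510 + 1123.2489 = 2577.5999 m/s = 2.5776 km/s

2.5776 km/s


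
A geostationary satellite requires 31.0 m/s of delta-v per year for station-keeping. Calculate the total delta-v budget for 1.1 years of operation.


dV = rate * years = 31.0 * 1.1
dV = 34.1000 m/s

34.1000 m/s


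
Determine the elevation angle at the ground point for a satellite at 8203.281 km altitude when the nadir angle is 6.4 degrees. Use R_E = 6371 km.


r = R_E + alt = 14574.2810 km
Law of sines in the satellite / Earth-center / ground-point triangle:
  sin(nadir)/R_E = sin(90 + el)/r  =>  cos(el) = (r/R_E)*sin(nadir)
cos(el) = (14574.2810 / 6371.0000) * sin(6.4 deg) = 0.254996
el = arccos(0.254996) = 75.2267 deg
(Earth-central angle = 90 - nadir - el = 8.3733 deg)

75.2267 degrees


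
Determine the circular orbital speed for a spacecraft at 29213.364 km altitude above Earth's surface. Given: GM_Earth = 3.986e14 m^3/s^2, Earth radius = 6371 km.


r = R_E + alt = 6371.0 + 29213.364 = 35584.3640 km = 3.5584364e+07 m
v = sqrt(mu/r) = sqrt(3.986e14 / 3.5584364e+07) = 3346.8715 m/s = 3.3469 km/s

3.3469 km/s


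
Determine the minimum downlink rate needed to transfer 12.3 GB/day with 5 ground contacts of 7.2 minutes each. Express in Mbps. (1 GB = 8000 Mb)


total contact time = 5 * 7.2 * 60 = 2160.0000 s
data = 12.3 GB = 98400.0000 Mb
rate = 98400.0000 / 2160.0000 = 45.5556 Mbps

45.5556 Mbps


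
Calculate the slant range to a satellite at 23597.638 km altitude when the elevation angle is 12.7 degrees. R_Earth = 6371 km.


h = 23597.638 km, el = 12.7 deg
d = -R_E*sin(el) + sqrt((R_E*sin(el))^2 + 2*R_E*h + h^2)
d = -6371.0000*sin(0.2216568) + sqrt((6371.0000*0.2198462)^2 + 2*6371.0000*23597.638 + 23597.638^2)
d = 27916.4439 km

27916.4439 km


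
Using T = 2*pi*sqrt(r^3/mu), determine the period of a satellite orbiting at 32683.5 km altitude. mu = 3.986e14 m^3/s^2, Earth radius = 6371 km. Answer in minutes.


r = 39054.5000 km = 3.90545e+07 m
T = 2*pi*sqrt(r^3/mu) = 2*pi*sqrt(5.9568031e+22 / 3.986e14)
T = 76810.0140 s = 1280.1669 min

1280.1669 minutes


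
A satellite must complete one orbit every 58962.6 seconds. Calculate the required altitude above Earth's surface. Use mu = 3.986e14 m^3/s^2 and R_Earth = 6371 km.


T = 58962.6 s
r = (mu*T^2/(4*pi^2))^(1/3) = (3.986e14 * 58962.6^2 / (4*pi^2))^(1/3)
r = 3.2742382e+07 m = 32742.3819 km
alt = r - R_E = 32742.3819 - 6371 = 26371.3819 km

26371.3819 km


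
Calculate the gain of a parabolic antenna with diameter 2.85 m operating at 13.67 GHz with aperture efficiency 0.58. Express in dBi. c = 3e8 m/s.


lambda = c/f = 3e8 / 1.367e+10 = 0.02194587 m
G = eta*(pi*D/lambda)^2 = 0.58*(pi*2.85/0.02194587)^2
G = 96541.0413 (linear)
G = 10*log10(96541.0413) = 49.8471 dBi

49.8471 dBi


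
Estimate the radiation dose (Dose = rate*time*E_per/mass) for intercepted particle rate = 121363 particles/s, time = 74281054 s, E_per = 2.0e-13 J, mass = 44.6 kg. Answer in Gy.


Total energy deposited = rate * time * E_per
  = 121363 * 74281054 * 2.0e-13 = 1.8030 J
Dose = E_total / mass = 1.8030 / 44.6
Dose = 0.04042588 Gy

0.0404 Gy


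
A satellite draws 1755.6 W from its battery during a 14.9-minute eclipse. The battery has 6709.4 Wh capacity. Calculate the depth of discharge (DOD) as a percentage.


E_used = P * t / 60 = 1755.6 * 14.9 / 60 = 435.9740 Wh
DOD = E_used / E_total * 100 = 435.9740 / 6709.4 * 100
DOD = 6.4980 %

6.4980 %


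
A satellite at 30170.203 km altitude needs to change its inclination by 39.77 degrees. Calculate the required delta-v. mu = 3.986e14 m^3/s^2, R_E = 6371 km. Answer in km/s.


r = 36541.2030 km = 3.6541203e+07 m
V = sqrt(mu/r) = 3302.7616 m/s
di = 39.77 deg = 0.6941174 rad
dV = 2*V*sin(di/2) = 2*3302.7616*sin(0.3470587)
dV = 2246.7589 m/s = 2.2468 km/s

2.2468 km/s


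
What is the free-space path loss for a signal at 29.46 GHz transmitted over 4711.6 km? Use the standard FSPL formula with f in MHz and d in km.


f = 29.46 GHz = 29460.0000 MHz
d = 4711.6 km
FSPL = 32.44 + 20*log10(29460.0000) + 20*log10(4711.6)
FSPL = 32.44 + 89.3847 + 73.4634
FSPL = 195.2880 dB

195.2880 dB


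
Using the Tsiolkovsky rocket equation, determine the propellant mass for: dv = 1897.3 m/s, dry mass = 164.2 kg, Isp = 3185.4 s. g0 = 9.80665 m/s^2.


ve = Isp * g0 = 3185.4 * 9.80665 = 31238.102910 m/s
mass ratio = exp(dv/ve) = exp(1897.3/31238.102910) = 1.06261911
m_prop = m_dry * (mr - 1) = 164.2 * (1.06261911 - 1)
m_prop = 10.2821 kg

10.2821 kg


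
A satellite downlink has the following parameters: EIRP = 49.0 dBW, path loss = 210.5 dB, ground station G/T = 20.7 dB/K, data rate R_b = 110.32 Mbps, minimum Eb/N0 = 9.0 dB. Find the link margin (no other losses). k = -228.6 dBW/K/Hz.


C/N0 = EIRP - FSPL + G/T - k = 49.0 - 210.5 + 20.7 - (-228.6)
C/N0 = 87.8000 dB-Hz
R_b = 110.32 Mbps = 1.1032e+08 bps -> 10*log10(R_b) = 80.4265 dB-Hz
Eb/N0 = C/N0 - 10*log10(R_b) = 87.8000 - 80.4265 = 7.3735 dB
Margin = Eb/N0 - Eb/N0_req = 7.3735 - 9.0 = -1.6265 dB (negative margin: link does not close)

-1.6265 dB


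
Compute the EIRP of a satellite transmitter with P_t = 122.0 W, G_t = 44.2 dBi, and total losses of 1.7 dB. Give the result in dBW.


Pt = 122.0 W = 20.8636 dBW
EIRP = Pt_dBW + Gt - losses = 20.8636 + 44.2 - 1.7 = 63.3636 dBW

63.3636 dBW


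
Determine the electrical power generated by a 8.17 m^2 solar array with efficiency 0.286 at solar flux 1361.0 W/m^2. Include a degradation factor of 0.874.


P = area * eta * S * degradation
P = 8.17 * 0.286 * 1361.0 * 0.874
P = 2779.4422 W

2779.4422 W


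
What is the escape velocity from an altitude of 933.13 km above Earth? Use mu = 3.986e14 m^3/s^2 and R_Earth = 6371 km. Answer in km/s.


r = 6371.0 + 933.13 = 7304.1300 km = 7.30413e+06 m
v_esc = sqrt(2*mu/r) = sqrt(2*3.986e14 / 7.30413e+06)
v_esc = 10447.1877 m/s = 10.4472 km/s

10.4472 km/s


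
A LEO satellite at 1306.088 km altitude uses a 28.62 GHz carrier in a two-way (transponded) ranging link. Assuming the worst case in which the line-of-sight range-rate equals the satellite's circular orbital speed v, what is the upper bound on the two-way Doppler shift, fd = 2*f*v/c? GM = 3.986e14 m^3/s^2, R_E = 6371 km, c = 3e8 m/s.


r = 7.677088e+06 m
v = sqrt(mu/r) = 7205.6039 m/s (worst-case radial velocity)
f = 28.62 GHz = 2.862e+10 Hz
fd = 2*f*v/c = 2*2.862e+10*7205.6039/3.0e+08
fd = 1.3748292e+06 Hz

1.3748e+06 Hz


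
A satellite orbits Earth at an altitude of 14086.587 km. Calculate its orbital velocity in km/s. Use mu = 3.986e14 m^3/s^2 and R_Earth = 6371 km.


r = R_E + alt = 6371.0 + 14086.587 = 20457.5870 km = 2.0457587e+07 m
v = sqrt(mu/r) = sqrt(3.986e14 / 2.0457587e+07) = 4414.0926 m/s = 4.4141 km/s

4.4141 km/s


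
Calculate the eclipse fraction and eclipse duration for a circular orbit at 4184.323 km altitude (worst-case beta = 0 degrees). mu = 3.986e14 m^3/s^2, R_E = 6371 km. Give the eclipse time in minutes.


r = 10555.3230 km
T = 179.8735 min
Eclipse fraction = arcsin(R_E/r)/pi = arcsin(6371.0000/10555.3230)/pi
= arcsin(0.6035817)/pi = 0.2062603
Eclipse duration = 0.2062603 * 179.8735 = 37.1008 min

37.1008 minutes


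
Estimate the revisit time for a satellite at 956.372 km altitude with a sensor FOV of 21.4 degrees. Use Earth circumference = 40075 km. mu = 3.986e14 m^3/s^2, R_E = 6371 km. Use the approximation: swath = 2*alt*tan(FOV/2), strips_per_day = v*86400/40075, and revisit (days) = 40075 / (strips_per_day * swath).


swath = 2*956.372*tan(0.1867502) = 361.4167 km
v = sqrt(mu/r) = 7375.5520 m/s = 7.3756 km/s
strips/day = v*86400/40075 = 7.3756*86400/40075 = 15.9014
coverage/day = strips * swath = 15.9014 * 361.4167 = 5747.0237 km
revisit = 40075 / 5747.0237 = 6.9732 days

6.9732 days


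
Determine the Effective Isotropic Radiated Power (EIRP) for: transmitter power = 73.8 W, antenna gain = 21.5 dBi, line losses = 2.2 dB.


Pt = 73.8 W = 18.6806 dBW
EIRP = Pt_dBW + Gt - losses = 18.6806 + 21.5 - 2.2 = 37.9806 dBW

37.9806 dBW


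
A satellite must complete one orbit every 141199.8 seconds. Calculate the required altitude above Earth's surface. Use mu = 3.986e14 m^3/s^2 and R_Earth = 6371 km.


T = 141199.8 s
r = (mu*T^2/(4*pi^2))^(1/3) = (3.986e14 * 141199.8^2 / (4*pi^2))^(1/3)
r = 5.8606876e+07 m = 58606.8762 km
alt = r - R_E = 58606.8762 - 6371 = 52235.8762 km

52235.8762 km


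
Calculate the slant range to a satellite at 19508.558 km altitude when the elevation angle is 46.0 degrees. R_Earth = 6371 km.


h = 19508.558 km, el = 46.0 deg
d = -R_E*sin(el) + sqrt((R_E*sin(el))^2 + 2*R_E*h + h^2)
d = -6371.0000*sin(0.8028515) + sqrt((6371.0000*0.7193398)^2 + 2*6371.0000*19508.558 + 19508.558^2)
d = 20915.4190 km

20915.4190 km


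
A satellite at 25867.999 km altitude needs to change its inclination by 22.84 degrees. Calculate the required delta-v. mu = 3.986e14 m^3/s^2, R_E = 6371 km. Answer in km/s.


r = 32238.9990 km = 3.2238999e+07 m
V = sqrt(mu/r) = 3516.2348 m/s
di = 22.84 deg = 0.3986332 rad
dV = 2*V*sin(di/2) = 2*3516.2348*sin(0.1993166)
dV = 1392.4255 m/s = 1.3924 km/s

1.3924 km/s


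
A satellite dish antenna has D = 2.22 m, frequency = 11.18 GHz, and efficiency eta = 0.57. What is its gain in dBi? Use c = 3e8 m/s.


lambda = c/f = 3e8 / 1.118e+10 = 0.02683363 m
G = eta*(pi*D/lambda)^2 = 0.57*(pi*2.22/0.02683363)^2
G = 38505.4007 (linear)
G = 10*log10(38505.4007) = 45.8552 dBi

45.8552 dBi


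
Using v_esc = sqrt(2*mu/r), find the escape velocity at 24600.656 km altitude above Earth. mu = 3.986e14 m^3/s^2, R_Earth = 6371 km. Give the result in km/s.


r = 6371.0 + 24600.656 = 30971.6560 km = 3.0971656e+07 m
v_esc = sqrt(2*mu/r) = sqrt(2*3.986e14 / 3.0971656e+07)
v_esc = 5073.4272 m/s = 5.0734 km/s

5.0734 km/s


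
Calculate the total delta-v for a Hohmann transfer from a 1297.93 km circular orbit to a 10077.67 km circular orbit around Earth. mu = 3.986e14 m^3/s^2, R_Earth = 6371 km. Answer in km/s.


r1 = 7668.9300 km = 7.66893e+06 m
r2 = 16448.6700 km = 1.644867e+07 m
dv1 = sqrt(mu/r1)*(sqrt(2*r2/(r1+r2)) - 1) = 1210.6133 m/s
dv2 = sqrt(mu/r2)*(1 - sqrt(2*r1/(r1+r2))) = 996.9852 m/s
total dv = |dv1| + |dv2| = 1210.6133 + 996.9852 = 2207.5985 m/s = 2.2076 km/s

2.2076 km/s


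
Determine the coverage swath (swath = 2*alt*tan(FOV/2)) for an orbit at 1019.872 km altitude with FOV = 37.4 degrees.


FOV = 37.4 deg = 0.6527531 rad
swath = 2 * alt * tan(FOV/2) = 2 * 1019.872 * tan(0.3263766)
swath = 2 * 1019.872 * 0.3384813
swath = 690.4153 km

690.4153 km


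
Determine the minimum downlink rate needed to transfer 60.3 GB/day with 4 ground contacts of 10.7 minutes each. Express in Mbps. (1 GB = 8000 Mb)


total contact time = 4 * 10.7 * 60 = 2568.0000 s
data = 60.3 GB = 482400.0000 Mb
rate = 482400.0000 / 2568.0000 = 187.8505 Mbps

187.8505 Mbps


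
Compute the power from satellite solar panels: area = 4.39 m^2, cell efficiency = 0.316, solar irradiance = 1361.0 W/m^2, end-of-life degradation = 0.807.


P = area * eta * S * degradation
P = 4.39 * 0.316 * 1361.0 * 0.807
P = 1523.6431 W

1523.6431 W


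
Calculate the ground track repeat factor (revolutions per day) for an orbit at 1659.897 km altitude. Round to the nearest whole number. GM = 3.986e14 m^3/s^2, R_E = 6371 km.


r = 8.030897e+06 m
T = 2*pi*sqrt(r^3/mu) = 7162.3791 s = 119.3730 min
revs/day = 1440 / 119.3730 = 12.0630
Rounded: 12 revolutions per day

12 revolutions per day


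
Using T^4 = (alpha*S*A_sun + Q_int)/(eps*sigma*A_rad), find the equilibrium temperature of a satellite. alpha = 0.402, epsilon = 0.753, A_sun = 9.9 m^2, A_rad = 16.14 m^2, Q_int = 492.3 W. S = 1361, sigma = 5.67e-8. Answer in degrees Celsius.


Numerator = alpha*S*A_sun + Q_int = 0.402*1361*9.9 + 492.3 = 5908.8078 W
Denominator = eps*sigma*A_rad = 0.753*5.67e-8*16.14 = 6.8909891e-07 W/K^4
T^4 = 8.5746874e+09 K^4
T = 304.3018 K = 31.1518 C

31.1518 degrees Celsius


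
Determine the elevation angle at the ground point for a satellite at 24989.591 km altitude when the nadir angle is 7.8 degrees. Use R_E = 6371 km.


r = R_E + alt = 31360.5910 km
Law of sines in the satellite / Earth-center / ground-point triangle:
  sin(nadir)/R_E = sin(90 + el)/r  =>  cos(el) = (r/R_E)*sin(nadir)
cos(el) = (31360.5910 / 6371.0000) * sin(7.8 deg) = 0.6680459
el = arccos(0.6680459) = 48.0836 deg
(Earth-central angle = 90 - nadir - el = 34.1164 deg)

48.0836 degrees


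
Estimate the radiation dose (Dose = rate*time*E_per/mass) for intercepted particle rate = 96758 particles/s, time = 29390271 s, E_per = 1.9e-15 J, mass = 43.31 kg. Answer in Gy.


Total energy deposited = rate * time * E_per
  = 96758 * 29390271 * 1.9e-15 = 0.005403113 J
Dose = E_total / mass = 0.005403113 / 43.31
Dose = 1.2475441e-04 Gy

1.2475e-04 Gy


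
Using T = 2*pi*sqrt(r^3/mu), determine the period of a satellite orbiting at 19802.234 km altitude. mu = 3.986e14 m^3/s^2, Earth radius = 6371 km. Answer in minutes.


r = 26173.2340 km = 2.6173234e+07 m
T = 2*pi*sqrt(r^3/mu) = 2*pi*sqrt(1.7929665e+22 / 3.986e14)
T = 42140.2690 s = 702.3378 min

702.3378 minutes


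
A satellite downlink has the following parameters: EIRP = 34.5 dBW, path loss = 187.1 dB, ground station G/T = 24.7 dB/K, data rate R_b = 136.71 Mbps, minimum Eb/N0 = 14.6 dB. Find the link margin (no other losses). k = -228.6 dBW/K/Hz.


C/N0 = EIRP - FSPL + G/T - k = 34.5 - 187.1 + 24.7 - (-228.6)
C/N0 = 100.7000 dB-Hz
R_b = 136.71 Mbps = 1.3671e+08 bps -> 10*log10(R_b) = 81.3580 dB-Hz
Eb/N0 = C/N0 - 10*log10(R_b) = 100.7000 - 81.3580 = 19.3420 dB
Margin = Eb/N0 - Eb/N0_req = 19.3420 - 14.6 = 4.7420 dB (link closes)

4.7420 dB


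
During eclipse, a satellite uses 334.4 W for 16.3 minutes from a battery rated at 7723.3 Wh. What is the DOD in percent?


E_used = P * t / 60 = 334.4 * 16.3 / 60 = 90.8453 Wh
DOD = E_used / E_total * 100 = 90.8453 / 7723.3 * 100
DOD = 1.1763 %

1.1763 %


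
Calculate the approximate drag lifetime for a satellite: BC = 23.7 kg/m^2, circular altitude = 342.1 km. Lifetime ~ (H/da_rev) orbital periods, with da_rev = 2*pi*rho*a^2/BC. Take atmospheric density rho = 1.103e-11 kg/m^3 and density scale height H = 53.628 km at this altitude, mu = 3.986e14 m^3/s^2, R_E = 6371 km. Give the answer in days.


a = R_E + alt = 6713.1000 km = 6.7131e+06 m
da_rev = 2*pi*rho*a^2/BC = 2*pi*1.103e-11*(6.7131e+06)^2/23.7 = 131.781142 m per revolution
N = H/da_rev = 53628.0000 m / 131.781142 m = 406.9475 revolutions
P = 2*pi*sqrt(a^3/mu) = 5473.8879 s
lifetime = N*P = 406.9475 * 5473.8879 = 2.2275847e+06 s = 25.7822 days

25.7822 days


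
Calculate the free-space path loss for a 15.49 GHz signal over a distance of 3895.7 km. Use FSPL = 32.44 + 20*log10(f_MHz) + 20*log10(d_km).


f = 15.49 GHz = 15490.0000 MHz
d = 3895.7 km
FSPL = 32.44 + 20*log10(15490.0000) + 20*log10(3895.7)
FSPL = 32.44 + 83.8010 + 71.8117
FSPL = 188.0527 dB

188.0527 dB


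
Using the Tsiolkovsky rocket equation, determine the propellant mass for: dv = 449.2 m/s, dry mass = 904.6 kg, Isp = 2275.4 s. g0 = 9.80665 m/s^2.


ve = Isp * g0 = 2275.4 * 9.80665 = 22314.051410 m/s
mass ratio = exp(dv/ve) = exp(449.2/22314.051410) = 1.02033480
m_prop = m_dry * (mr - 1) = 904.6 * (1.02033480 - 1)
m_prop = 18.3949 kg

18.3949 kg


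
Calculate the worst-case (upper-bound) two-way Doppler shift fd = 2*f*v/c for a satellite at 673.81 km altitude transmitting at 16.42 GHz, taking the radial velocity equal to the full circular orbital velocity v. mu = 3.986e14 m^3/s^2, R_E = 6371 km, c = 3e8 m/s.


r = 7.04481e+06 m
v = sqrt(mu/r) = 7522.0117 m/s (worst-case radial velocity)
f = 16.42 GHz = 1.642e+10 Hz
fd = 2*f*v/c = 2*1.642e+10*7522.0117/3.0e+08
fd = 823409.5480 Hz

823409.5480 Hz


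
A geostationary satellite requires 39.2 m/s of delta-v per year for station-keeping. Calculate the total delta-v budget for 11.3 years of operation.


dV = rate * years = 39.2 * 11.3
dV = 442.9600 m/s

442.9600 m/s


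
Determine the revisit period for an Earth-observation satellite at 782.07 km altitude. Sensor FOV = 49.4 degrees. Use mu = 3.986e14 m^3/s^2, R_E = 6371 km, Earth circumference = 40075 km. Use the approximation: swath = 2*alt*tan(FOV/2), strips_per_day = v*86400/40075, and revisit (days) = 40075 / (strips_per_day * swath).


swath = 2*782.07*tan(0.4310963) = 719.4240 km
v = sqrt(mu/r) = 7464.8728 m/s = 7.4649 km/s
strips/day = v*86400/40075 = 7.4649*86400/40075 = 16.0939
coverage/day = strips * swath = 16.0939 * 719.4240 = 11578.3735 km
revisit = 40075 / 11578.3735 = 3.4612 days

3.4612 days


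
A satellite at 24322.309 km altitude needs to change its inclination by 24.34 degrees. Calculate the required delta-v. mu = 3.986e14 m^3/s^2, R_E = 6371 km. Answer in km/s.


r = 30693.3090 km = 3.0693309e+07 m
V = sqrt(mu/r) = 3603.6847 m/s
di = 24.34 deg = 0.4248131 rad
dV = 2*V*sin(di/2) = 2*3603.6847*sin(0.2124066)
dV = 1519.4071 m/s = 1.5194 km/s

1.5194 km/s


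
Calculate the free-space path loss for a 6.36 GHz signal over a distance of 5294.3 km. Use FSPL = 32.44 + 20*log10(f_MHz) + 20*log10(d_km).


f = 6.36 GHz = 6360.0000 MHz
d = 5294.3 km
FSPL = 32.44 + 20*log10(6360.0000) + 20*log10(5294.3)
FSPL = 32.44 + 76.0691 + 74.4762
FSPL = 182.9853 dB

182.9853 dB


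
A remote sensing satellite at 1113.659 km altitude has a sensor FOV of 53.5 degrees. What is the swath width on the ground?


FOV = 53.5 deg = 0.9337511 rad
swath = 2 * alt * tan(FOV/2) = 2 * 1113.659 * tan(0.4668756)
swath = 2 * 1113.659 * 0.5040415
swath = 1122.6607 km

1122.6607 km


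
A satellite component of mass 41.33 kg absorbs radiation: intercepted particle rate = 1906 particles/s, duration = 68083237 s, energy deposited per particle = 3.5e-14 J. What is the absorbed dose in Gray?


Total energy deposited = rate * time * E_per
  = 1906 * 68083237 * 3.5e-14 = 0.004541833 J
Dose = E_total / mass = 0.004541833 / 41.33
Dose = 1.0989191e-04 Gy

1.0989e-04 Gy


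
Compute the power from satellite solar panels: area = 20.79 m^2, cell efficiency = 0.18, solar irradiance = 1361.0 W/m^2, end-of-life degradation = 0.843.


P = area * eta * S * degradation
P = 20.79 * 0.18 * 1361.0 * 0.843
P = 4293.5121 W

4293.5121 W


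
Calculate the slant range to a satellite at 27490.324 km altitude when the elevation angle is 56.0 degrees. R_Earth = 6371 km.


h = 27490.324 km, el = 56.0 deg
d = -R_E*sin(el) + sqrt((R_E*sin(el))^2 + 2*R_E*h + h^2)
d = -6371.0000*sin(0.9773844) + sqrt((6371.0000*0.8290376)^2 + 2*6371.0000*27490.324 + 27490.324^2)
d = 28391.5890 km

28391.5890 km


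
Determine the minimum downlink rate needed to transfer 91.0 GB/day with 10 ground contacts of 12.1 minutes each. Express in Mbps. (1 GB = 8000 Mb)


total contact time = 10 * 12.1 * 60 = 7260.0000 s
data = 91.0 GB = 728000.0000 Mb
rate = 728000.0000 / 7260.0000 = 100.2755 Mbps

100.2755 Mbps


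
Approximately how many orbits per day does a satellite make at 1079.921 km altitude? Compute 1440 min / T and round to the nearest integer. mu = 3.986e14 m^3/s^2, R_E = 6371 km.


r = 7.450921e+06 m
T = 2*pi*sqrt(r^3/mu) = 6400.6806 s = 106.6780 min
revs/day = 1440 / 106.6780 = 13.4986
Rounded: 13 revolutions per day

13 revolutions per day


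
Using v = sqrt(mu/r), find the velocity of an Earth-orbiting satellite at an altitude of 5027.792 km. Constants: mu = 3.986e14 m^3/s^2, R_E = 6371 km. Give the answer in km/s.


r = R_E + alt = 6371.0 + 5027.792 = 11398.7920 km = 1.1398792e+07 m
v = sqrt(mu/r) = sqrt(3.986e14 / 1.1398792e+07) = 5913.4269 m/s = 5.9134 km/s

5.9134 km/s


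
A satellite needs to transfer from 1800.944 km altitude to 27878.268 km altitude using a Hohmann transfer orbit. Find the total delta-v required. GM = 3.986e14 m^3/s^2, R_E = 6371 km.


r1 = 8171.9440 km = 8.171944e+06 m
r2 = 34249.2680 km = 3.4249268e+07 m
dv1 = sqrt(mu/r1)*(sqrt(2*r2/(r1+r2)) - 1) = 1890.7005 m/s
dv2 = sqrt(mu/r2)*(1 - sqrt(2*r1/(r1+r2))) = 1293.9534 m/s
total dv = |dv1| + |dv2| = 1890.7005 + 1293.9534 = 3184.6539 m/s = 3.1847 km/s

3.1847 km/s


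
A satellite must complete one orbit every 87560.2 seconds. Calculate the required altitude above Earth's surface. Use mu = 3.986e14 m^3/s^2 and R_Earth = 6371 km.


T = 87560.2 s
r = (mu*T^2/(4*pi^2))^(1/3) = (3.986e14 * 87560.2^2 / (4*pi^2))^(1/3)
r = 4.2618388e+07 m = 42618.3877 km
alt = r - R_E = 42618.3877 - 6371 = 36247.3877 km

36247.3877 km


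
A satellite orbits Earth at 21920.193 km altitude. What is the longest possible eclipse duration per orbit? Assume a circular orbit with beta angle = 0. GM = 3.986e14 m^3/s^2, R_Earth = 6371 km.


r = 28291.1930 km
T = 789.2905 min
Eclipse fraction = arcsin(R_E/r)/pi = arcsin(6371.0000/28291.1930)/pi
= arcsin(0.2251938)/pi = 0.07230151
Eclipse duration = 0.07230151 * 789.2905 = 57.0669 min

57.0669 minutes


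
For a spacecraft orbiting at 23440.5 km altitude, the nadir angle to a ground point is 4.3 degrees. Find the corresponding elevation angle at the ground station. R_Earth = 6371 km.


r = R_E + alt = 29811.5000 km
Law of sines in the satellite / Earth-center / ground-point triangle:
  sin(nadir)/R_E = sin(90 + el)/r  =>  cos(el) = (r/R_E)*sin(nadir)
cos(el) = (29811.5000 / 6371.0000) * sin(4.3 deg) = 0.3508442
el = arccos(0.3508442) = 69.4610 deg
(Earth-central angle = 90 - nadir - el = 16.2390 deg)

69.4610 degrees


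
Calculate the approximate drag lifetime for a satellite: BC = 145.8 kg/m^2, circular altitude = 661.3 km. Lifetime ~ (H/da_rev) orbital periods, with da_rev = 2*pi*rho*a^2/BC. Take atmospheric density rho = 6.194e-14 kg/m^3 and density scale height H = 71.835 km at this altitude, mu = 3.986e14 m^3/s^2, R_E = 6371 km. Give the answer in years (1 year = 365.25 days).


a = R_E + alt = 7032.3000 km = 7.0323e+06 m
da_rev = 2*pi*rho*a^2/BC = 2*pi*6.194e-14*(7.0323e+06)^2/145.8 = 0.132004375 m per revolution
N = H/da_rev = 71835.0000 m / 0.132004375 m = 544186.5097 revolutions
P = 2*pi*sqrt(a^3/mu) = 5868.9081 s
lifetime = N*P = 544186.5097 * 5868.9081 = 3.1937806e+09 s = 36965.0531 days
years = 36965.0531 / 365.25 = 101.2048 years

101.2048 years


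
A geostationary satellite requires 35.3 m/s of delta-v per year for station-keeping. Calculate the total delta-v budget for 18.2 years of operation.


dV = rate * years = 35.3 * 18.2
dV = 642.4600 m/s

642.4600 m/s


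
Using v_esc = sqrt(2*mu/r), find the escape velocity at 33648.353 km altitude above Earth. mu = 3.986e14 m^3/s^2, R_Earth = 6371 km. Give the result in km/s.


r = 6371.0 + 33648.353 = 40019.3530 km = 4.0019353e+07 m
v_esc = sqrt(2*mu/r) = sqrt(2*3.986e14 / 4.0019353e+07)
v_esc = 4463.2233 m/s = 4.4632 km/s

4.4632 km/s


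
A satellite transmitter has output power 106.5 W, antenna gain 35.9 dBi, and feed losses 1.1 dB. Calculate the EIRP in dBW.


Pt = 106.5 W = 20.2735 dBW
EIRP = Pt_dBW + Gt - losses = 20.2735 + 35.9 - 1.1 = 55.0735 dBW

55.0735 dBW


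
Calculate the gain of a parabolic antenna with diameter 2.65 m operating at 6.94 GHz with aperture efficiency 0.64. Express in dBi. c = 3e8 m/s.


lambda = c/f = 3e8 / 6.94e+09 = 0.04322767 m
G = eta*(pi*D/lambda)^2 = 0.64*(pi*2.65/0.04322767)^2
G = 23738.2062 (linear)
G = 10*log10(23738.2062) = 43.7545 dBi

43.7545 dBi


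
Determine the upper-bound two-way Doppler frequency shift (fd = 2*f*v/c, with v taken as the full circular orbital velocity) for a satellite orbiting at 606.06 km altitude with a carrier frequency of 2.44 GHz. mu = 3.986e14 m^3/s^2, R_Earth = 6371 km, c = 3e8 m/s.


r = 6.97706e+06 m
v = sqrt(mu/r) = 7558.4443 m/s (worst-case radial velocity)
f = 2.44 GHz = 2.44e+09 Hz
fd = 2*f*v/c = 2*2.44e+09*7558.4443/3.0e+08
fd = 122950.6943 Hz

122950.6943 Hz


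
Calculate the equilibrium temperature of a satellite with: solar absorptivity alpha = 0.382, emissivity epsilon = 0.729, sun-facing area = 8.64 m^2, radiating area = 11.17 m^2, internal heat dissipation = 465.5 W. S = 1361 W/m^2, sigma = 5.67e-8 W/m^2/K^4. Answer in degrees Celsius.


Numerator = alpha*S*A_sun + Q_int = 0.382*1361*8.64 + 465.5 = 4957.4533 W
Denominator = eps*sigma*A_rad = 0.729*5.67e-8*11.17 = 4.6170413e-07 W/K^4
T^4 = 1.0737295e+10 K^4
T = 321.9020 K = 48.7520 C

48.7520 degrees Celsius


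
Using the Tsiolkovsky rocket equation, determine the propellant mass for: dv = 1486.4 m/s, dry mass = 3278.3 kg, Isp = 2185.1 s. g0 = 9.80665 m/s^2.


ve = Isp * g0 = 2185.1 * 9.80665 = 21428.510915 m/s
mass ratio = exp(dv/ve) = exp(1486.4/21428.510915) = 1.07182792
m_prop = m_dry * (mr - 1) = 3278.3 * (1.07182792 - 1)
m_prop = 235.4735 kg

235.4735 kg


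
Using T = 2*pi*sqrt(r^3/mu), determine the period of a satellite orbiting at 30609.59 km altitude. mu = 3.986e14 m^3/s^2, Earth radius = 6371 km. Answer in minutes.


r = 36980.5900 km = 3.698059e+07 m
T = 2*pi*sqrt(r^3/mu) = 2*pi*sqrt(5.0573325e+22 / 3.986e14)
T = 70773.7121 s = 1179.5619 min

1179.5619 minutes


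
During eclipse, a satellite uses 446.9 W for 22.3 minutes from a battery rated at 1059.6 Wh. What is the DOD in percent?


E_used = P * t / 60 = 446.9 * 22.3 / 60 = 166.0978 Wh
DOD = E_used / E_total * 100 = 166.0978 / 1059.6 * 100
DOD = 15.6755 %

15.6755 %


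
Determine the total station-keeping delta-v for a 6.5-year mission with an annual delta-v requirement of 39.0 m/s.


dV = rate * years = 39.0 * 6.5
dV = 253.5000 m/s

253.5000 m/s


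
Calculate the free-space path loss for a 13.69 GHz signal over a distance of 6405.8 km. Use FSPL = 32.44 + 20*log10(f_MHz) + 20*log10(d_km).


f = 13.69 GHz = 13690.0000 MHz
d = 6405.8 km
FSPL = 32.44 + 20*log10(13690.0000) + 20*log10(6405.8)
FSPL = 32.44 + 82.7281 + 76.1315
FSPL = 191.2995 dB

191.2995 dB


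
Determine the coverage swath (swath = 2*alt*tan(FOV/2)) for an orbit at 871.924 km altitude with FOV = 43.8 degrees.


FOV = 43.8 deg = 0.7644542 rad
swath = 2 * alt * tan(FOV/2) = 2 * 871.924 * tan(0.3822271)
swath = 2 * 871.924 * 0.4019974
swath = 701.0224 km

701.0224 km


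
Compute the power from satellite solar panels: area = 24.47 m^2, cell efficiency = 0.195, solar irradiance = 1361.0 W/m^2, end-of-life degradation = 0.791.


P = area * eta * S * degradation
P = 24.47 * 0.195 * 1361.0 * 0.791
P = 5136.9246 W

5136.9246 W


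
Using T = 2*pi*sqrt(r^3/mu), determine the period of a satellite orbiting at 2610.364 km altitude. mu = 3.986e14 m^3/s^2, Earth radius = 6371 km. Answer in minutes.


r = 8981.3640 km = 8.981364e+06 m
T = 2*pi*sqrt(r^3/mu) = 2*pi*sqrt(7.2448082e+20 / 3.986e14)
T = 8470.8047 s = 141.1801 min

141.1801 minutes


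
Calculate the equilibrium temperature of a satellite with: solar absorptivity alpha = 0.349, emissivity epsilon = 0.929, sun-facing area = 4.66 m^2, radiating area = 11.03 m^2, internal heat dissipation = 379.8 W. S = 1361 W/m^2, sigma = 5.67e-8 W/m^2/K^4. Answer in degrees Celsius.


Numerator = alpha*S*A_sun + Q_int = 0.349*1361*4.66 + 379.8 = 2593.2487 W
Denominator = eps*sigma*A_rad = 0.929*5.67e-8*11.03 = 5.8099753e-07 W/K^4
T^4 = 4.4634419e+09 K^4
T = 258.4744 K = -14.6756 C

-14.6756 degrees Celsius


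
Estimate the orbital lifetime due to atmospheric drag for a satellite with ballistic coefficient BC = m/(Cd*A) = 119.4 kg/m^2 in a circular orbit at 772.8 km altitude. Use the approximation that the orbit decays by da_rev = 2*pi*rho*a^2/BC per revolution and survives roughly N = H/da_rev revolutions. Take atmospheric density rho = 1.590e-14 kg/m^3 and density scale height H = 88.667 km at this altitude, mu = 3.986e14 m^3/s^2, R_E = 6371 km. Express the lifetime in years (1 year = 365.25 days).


a = R_E + alt = 7143.8000 km = 7.1438e+06 m
da_rev = 2*pi*rho*a^2/BC = 2*pi*1.590e-14*(7.1438e+06)^2/119.4 = 0.0427003309 m per revolution
N = H/da_rev = 88667.0000 m / 0.0427003309 m = 2.0764944e+06 revolutions
P = 2*pi*sqrt(a^3/mu) = 6009.0408 s
lifetime = N*P = 2.0764944e+06 * 6009.0408 = 1.247774e+10 s = 144418.2851 days
years = 144418.2851 / 365.25 = 395.3957 years

395.3957 years


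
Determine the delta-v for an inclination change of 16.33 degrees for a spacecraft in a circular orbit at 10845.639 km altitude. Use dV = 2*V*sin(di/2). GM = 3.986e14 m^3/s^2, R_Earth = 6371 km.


r = 17216.6390 km = 1.7216639e+07 m
V = sqrt(mu/r) = 4811.6548 m/s
di = 16.33 deg = 0.2850123 rad
dV = 2*V*sin(di/2) = 2*4811.6548*sin(0.1425061)
dV = 1366.7437 m/s = 1.3667 km/s

1.3667 km/s


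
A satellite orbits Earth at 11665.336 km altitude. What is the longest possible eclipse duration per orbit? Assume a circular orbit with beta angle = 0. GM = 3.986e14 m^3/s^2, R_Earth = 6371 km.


r = 18036.3360 km
T = 401.7746 min
Eclipse fraction = arcsin(R_E/r)/pi = arcsin(6371.0000/18036.3360)/pi
= arcsin(0.3532314)/pi = 0.1149172
Eclipse duration = 0.1149172 * 401.7746 = 46.1708 min

46.1708 minutes


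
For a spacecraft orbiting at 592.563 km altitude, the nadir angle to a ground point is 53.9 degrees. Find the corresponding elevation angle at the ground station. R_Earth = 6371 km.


r = R_E + alt = 6963.5630 km
Law of sines in the satellite / Earth-center / ground-point triangle:
  sin(nadir)/R_E = sin(90 + el)/r  =>  cos(el) = (r/R_E)*sin(nadir)
cos(el) = (6963.5630 / 6371.0000) * sin(53.9 deg) = 0.8831406
el = arccos(0.8831406) = 27.9764 deg
(Earth-central angle = 90 - nadir - el = 8.1236 deg)

27.9764 degrees


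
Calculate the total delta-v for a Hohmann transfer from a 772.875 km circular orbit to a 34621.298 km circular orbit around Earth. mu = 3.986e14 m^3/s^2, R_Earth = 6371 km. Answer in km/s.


r1 = 7143.8750 km = 7.143875e+06 m
r2 = 40992.2980 km = 4.0992298e+07 m
dv1 = sqrt(mu/r1)*(sqrt(2*r2/(r1+r2)) - 1) = 2278.6963 m/s
dv2 = sqrt(mu/r2)*(1 - sqrt(2*r1/(r1+r2))) = 1419.4135 m/s
total dv = |dv1| + |dv2| = 2278.6963 + 1419.4135 = 3698.1098 m/s = 3.6981 km/s

3.6981 km/s


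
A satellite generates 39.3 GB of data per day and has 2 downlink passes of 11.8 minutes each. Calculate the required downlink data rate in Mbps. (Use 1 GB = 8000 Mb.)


total contact time = 2 * 11.8 * 60 = 1416.0000 s
data = 39.3 GB = 314400.0000 Mb
rate = 314400.0000 / 1416.0000 = 222.0339 Mbps

222.0339 Mbps


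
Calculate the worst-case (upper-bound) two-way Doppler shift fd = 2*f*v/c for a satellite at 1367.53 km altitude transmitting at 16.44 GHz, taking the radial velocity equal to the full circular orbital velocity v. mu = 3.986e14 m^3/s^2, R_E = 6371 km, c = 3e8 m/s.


r = 7.73853e+06 m
v = sqrt(mu/r) = 7176.9416 m/s (worst-case radial velocity)
f = 16.44 GHz = 1.644e+10 Hz
fd = 2*f*v/c = 2*1.644e+10*7176.9416/3.0e+08
fd = 786592.7986 Hz

786592.7986 Hz


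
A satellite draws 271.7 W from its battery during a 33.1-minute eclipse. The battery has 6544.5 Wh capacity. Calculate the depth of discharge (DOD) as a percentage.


E_used = P * t / 60 = 271.7 * 33.1 / 60 = 149.8878 Wh
DOD = E_used / E_total * 100 = 149.8878 / 6544.5 * 100
DOD = 2.2903 %

2.2903 %
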